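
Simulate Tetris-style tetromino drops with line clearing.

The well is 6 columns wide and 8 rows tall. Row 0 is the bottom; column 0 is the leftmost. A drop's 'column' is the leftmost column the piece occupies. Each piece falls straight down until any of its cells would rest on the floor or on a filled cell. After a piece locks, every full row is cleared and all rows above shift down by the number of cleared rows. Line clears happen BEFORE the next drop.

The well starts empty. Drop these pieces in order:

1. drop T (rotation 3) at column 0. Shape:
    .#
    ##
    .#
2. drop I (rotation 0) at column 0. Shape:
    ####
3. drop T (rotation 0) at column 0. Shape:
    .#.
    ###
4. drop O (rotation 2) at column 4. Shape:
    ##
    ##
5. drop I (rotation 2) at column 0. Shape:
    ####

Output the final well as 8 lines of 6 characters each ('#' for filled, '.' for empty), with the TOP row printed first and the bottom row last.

Drop 1: T rot3 at col 0 lands with bottom-row=0; cleared 0 line(s) (total 0); column heights now [2 3 0 0 0 0], max=3
Drop 2: I rot0 at col 0 lands with bottom-row=3; cleared 0 line(s) (total 0); column heights now [4 4 4 4 0 0], max=4
Drop 3: T rot0 at col 0 lands with bottom-row=4; cleared 0 line(s) (total 0); column heights now [5 6 5 4 0 0], max=6
Drop 4: O rot2 at col 4 lands with bottom-row=0; cleared 0 line(s) (total 0); column heights now [5 6 5 4 2 2], max=6
Drop 5: I rot2 at col 0 lands with bottom-row=6; cleared 0 line(s) (total 0); column heights now [7 7 7 7 2 2], max=7

Answer: ......
####..
.#....
###...
####..
.#....
##..##
.#..##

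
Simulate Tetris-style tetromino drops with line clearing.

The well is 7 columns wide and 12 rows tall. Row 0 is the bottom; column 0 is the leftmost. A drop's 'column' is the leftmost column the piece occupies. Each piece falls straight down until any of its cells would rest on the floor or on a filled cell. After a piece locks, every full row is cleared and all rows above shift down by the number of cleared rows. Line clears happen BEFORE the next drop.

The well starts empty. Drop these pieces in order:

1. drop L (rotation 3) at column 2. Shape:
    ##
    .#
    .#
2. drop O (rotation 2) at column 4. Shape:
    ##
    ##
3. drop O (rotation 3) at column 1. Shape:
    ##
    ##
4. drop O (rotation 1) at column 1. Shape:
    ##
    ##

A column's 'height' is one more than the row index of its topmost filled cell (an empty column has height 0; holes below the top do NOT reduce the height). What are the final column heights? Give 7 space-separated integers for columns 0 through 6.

Answer: 0 7 7 3 2 2 0

Derivation:
Drop 1: L rot3 at col 2 lands with bottom-row=0; cleared 0 line(s) (total 0); column heights now [0 0 3 3 0 0 0], max=3
Drop 2: O rot2 at col 4 lands with bottom-row=0; cleared 0 line(s) (total 0); column heights now [0 0 3 3 2 2 0], max=3
Drop 3: O rot3 at col 1 lands with bottom-row=3; cleared 0 line(s) (total 0); column heights now [0 5 5 3 2 2 0], max=5
Drop 4: O rot1 at col 1 lands with bottom-row=5; cleared 0 line(s) (total 0); column heights now [0 7 7 3 2 2 0], max=7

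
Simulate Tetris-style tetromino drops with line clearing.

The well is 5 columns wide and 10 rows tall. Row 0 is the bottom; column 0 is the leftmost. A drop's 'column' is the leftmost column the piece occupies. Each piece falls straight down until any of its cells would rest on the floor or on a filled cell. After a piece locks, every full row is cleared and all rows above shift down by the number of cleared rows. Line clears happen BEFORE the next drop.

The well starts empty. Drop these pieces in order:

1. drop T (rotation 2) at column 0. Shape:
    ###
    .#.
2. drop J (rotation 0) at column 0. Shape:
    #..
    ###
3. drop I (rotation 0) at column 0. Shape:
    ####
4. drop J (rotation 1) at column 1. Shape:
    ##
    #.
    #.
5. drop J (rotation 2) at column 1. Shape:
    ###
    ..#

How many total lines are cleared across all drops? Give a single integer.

Drop 1: T rot2 at col 0 lands with bottom-row=0; cleared 0 line(s) (total 0); column heights now [2 2 2 0 0], max=2
Drop 2: J rot0 at col 0 lands with bottom-row=2; cleared 0 line(s) (total 0); column heights now [4 3 3 0 0], max=4
Drop 3: I rot0 at col 0 lands with bottom-row=4; cleared 0 line(s) (total 0); column heights now [5 5 5 5 0], max=5
Drop 4: J rot1 at col 1 lands with bottom-row=5; cleared 0 line(s) (total 0); column heights now [5 8 8 5 0], max=8
Drop 5: J rot2 at col 1 lands with bottom-row=7; cleared 0 line(s) (total 0); column heights now [5 9 9 9 0], max=9

Answer: 0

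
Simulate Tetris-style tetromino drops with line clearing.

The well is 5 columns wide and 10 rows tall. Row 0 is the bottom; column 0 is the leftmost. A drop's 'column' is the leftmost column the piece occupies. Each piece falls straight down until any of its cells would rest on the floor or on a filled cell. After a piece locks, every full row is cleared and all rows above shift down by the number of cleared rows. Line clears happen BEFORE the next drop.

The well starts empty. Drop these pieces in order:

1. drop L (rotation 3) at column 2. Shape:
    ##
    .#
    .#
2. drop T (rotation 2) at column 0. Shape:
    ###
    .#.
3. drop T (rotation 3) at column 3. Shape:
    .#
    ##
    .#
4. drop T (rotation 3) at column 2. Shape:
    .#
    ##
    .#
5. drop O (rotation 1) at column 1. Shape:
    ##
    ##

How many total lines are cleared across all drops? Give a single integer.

Drop 1: L rot3 at col 2 lands with bottom-row=0; cleared 0 line(s) (total 0); column heights now [0 0 3 3 0], max=3
Drop 2: T rot2 at col 0 lands with bottom-row=2; cleared 0 line(s) (total 0); column heights now [4 4 4 3 0], max=4
Drop 3: T rot3 at col 3 lands with bottom-row=2; cleared 1 line(s) (total 1); column heights now [0 3 3 3 4], max=4
Drop 4: T rot3 at col 2 lands with bottom-row=3; cleared 0 line(s) (total 1); column heights now [0 3 5 6 4], max=6
Drop 5: O rot1 at col 1 lands with bottom-row=5; cleared 0 line(s) (total 1); column heights now [0 7 7 6 4], max=7

Answer: 1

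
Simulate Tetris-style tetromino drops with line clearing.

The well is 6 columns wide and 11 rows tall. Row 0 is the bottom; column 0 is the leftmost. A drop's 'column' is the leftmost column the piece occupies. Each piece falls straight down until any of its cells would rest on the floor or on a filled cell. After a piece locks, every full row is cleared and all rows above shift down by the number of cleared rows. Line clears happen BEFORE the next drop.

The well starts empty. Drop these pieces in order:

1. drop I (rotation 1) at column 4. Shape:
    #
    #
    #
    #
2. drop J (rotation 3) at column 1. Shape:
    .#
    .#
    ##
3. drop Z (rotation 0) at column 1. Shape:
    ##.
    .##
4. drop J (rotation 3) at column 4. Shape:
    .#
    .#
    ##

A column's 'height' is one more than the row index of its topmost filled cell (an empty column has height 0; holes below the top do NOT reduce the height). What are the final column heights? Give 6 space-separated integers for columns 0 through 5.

Drop 1: I rot1 at col 4 lands with bottom-row=0; cleared 0 line(s) (total 0); column heights now [0 0 0 0 4 0], max=4
Drop 2: J rot3 at col 1 lands with bottom-row=0; cleared 0 line(s) (total 0); column heights now [0 1 3 0 4 0], max=4
Drop 3: Z rot0 at col 1 lands with bottom-row=3; cleared 0 line(s) (total 0); column heights now [0 5 5 4 4 0], max=5
Drop 4: J rot3 at col 4 lands with bottom-row=4; cleared 0 line(s) (total 0); column heights now [0 5 5 4 5 7], max=7

Answer: 0 5 5 4 5 7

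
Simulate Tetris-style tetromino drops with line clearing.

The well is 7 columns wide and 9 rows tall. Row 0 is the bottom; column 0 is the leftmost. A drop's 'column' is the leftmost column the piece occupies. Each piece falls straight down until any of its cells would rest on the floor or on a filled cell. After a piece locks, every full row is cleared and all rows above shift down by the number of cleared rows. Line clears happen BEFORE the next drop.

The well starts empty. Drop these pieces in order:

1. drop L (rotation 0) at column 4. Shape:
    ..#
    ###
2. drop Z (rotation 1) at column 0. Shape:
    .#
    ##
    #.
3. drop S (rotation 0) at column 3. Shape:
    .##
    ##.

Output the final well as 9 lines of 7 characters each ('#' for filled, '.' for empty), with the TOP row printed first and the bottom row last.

Answer: .......
.......
.......
.......
.......
.......
.#..##.
##.##.#
#...###

Derivation:
Drop 1: L rot0 at col 4 lands with bottom-row=0; cleared 0 line(s) (total 0); column heights now [0 0 0 0 1 1 2], max=2
Drop 2: Z rot1 at col 0 lands with bottom-row=0; cleared 0 line(s) (total 0); column heights now [2 3 0 0 1 1 2], max=3
Drop 3: S rot0 at col 3 lands with bottom-row=1; cleared 0 line(s) (total 0); column heights now [2 3 0 2 3 3 2], max=3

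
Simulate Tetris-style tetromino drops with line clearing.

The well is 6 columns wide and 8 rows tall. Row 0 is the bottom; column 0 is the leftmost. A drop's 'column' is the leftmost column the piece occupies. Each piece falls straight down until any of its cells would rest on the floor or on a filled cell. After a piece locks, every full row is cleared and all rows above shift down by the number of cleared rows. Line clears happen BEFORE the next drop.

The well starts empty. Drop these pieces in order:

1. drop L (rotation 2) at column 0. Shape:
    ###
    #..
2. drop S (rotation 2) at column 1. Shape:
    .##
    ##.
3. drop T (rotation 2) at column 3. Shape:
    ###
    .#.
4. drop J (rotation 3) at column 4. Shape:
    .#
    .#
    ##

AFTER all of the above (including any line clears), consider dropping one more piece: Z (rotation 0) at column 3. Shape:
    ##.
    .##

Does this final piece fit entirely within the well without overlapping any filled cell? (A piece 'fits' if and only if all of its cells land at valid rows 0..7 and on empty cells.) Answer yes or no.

Drop 1: L rot2 at col 0 lands with bottom-row=0; cleared 0 line(s) (total 0); column heights now [2 2 2 0 0 0], max=2
Drop 2: S rot2 at col 1 lands with bottom-row=2; cleared 0 line(s) (total 0); column heights now [2 3 4 4 0 0], max=4
Drop 3: T rot2 at col 3 lands with bottom-row=3; cleared 0 line(s) (total 0); column heights now [2 3 4 5 5 5], max=5
Drop 4: J rot3 at col 4 lands with bottom-row=5; cleared 0 line(s) (total 0); column heights now [2 3 4 5 6 8], max=8
Test piece Z rot0 at col 3 (width 3): heights before test = [2 3 4 5 6 8]; fits = False

Answer: no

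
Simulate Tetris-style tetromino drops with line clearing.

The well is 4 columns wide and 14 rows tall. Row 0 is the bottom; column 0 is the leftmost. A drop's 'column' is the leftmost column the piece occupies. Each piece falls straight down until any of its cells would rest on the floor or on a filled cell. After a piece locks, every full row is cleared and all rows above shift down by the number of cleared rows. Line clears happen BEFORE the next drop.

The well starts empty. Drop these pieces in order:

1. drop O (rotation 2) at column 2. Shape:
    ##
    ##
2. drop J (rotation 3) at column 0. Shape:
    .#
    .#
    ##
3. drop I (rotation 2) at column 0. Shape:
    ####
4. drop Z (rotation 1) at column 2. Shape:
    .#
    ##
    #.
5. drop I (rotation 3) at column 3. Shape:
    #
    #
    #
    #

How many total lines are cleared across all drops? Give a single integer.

Drop 1: O rot2 at col 2 lands with bottom-row=0; cleared 0 line(s) (total 0); column heights now [0 0 2 2], max=2
Drop 2: J rot3 at col 0 lands with bottom-row=0; cleared 1 line(s) (total 1); column heights now [0 2 1 1], max=2
Drop 3: I rot2 at col 0 lands with bottom-row=2; cleared 1 line(s) (total 2); column heights now [0 2 1 1], max=2
Drop 4: Z rot1 at col 2 lands with bottom-row=1; cleared 0 line(s) (total 2); column heights now [0 2 3 4], max=4
Drop 5: I rot3 at col 3 lands with bottom-row=4; cleared 0 line(s) (total 2); column heights now [0 2 3 8], max=8

Answer: 2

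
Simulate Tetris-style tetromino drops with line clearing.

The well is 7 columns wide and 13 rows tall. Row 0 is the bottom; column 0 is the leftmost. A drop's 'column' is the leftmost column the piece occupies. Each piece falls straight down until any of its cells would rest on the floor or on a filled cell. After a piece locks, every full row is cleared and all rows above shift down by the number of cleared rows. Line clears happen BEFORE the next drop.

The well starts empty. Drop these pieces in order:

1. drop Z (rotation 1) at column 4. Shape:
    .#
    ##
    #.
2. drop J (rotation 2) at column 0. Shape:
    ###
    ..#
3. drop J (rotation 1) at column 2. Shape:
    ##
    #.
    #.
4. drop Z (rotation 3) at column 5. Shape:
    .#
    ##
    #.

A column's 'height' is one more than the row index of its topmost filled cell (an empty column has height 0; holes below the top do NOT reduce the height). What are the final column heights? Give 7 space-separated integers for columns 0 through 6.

Drop 1: Z rot1 at col 4 lands with bottom-row=0; cleared 0 line(s) (total 0); column heights now [0 0 0 0 2 3 0], max=3
Drop 2: J rot2 at col 0 lands with bottom-row=0; cleared 0 line(s) (total 0); column heights now [2 2 2 0 2 3 0], max=3
Drop 3: J rot1 at col 2 lands with bottom-row=2; cleared 0 line(s) (total 0); column heights now [2 2 5 5 2 3 0], max=5
Drop 4: Z rot3 at col 5 lands with bottom-row=3; cleared 0 line(s) (total 0); column heights now [2 2 5 5 2 5 6], max=6

Answer: 2 2 5 5 2 5 6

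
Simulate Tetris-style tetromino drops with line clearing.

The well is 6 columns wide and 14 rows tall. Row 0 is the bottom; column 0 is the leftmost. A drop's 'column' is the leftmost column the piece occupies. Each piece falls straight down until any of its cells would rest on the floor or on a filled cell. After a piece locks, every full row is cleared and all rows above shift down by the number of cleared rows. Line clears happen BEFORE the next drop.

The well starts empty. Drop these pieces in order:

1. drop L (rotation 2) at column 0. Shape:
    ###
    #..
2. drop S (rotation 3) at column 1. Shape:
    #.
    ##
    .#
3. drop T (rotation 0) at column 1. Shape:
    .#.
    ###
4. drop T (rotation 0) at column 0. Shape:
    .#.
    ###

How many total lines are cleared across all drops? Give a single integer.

Drop 1: L rot2 at col 0 lands with bottom-row=0; cleared 0 line(s) (total 0); column heights now [2 2 2 0 0 0], max=2
Drop 2: S rot3 at col 1 lands with bottom-row=2; cleared 0 line(s) (total 0); column heights now [2 5 4 0 0 0], max=5
Drop 3: T rot0 at col 1 lands with bottom-row=5; cleared 0 line(s) (total 0); column heights now [2 6 7 6 0 0], max=7
Drop 4: T rot0 at col 0 lands with bottom-row=7; cleared 0 line(s) (total 0); column heights now [8 9 8 6 0 0], max=9

Answer: 0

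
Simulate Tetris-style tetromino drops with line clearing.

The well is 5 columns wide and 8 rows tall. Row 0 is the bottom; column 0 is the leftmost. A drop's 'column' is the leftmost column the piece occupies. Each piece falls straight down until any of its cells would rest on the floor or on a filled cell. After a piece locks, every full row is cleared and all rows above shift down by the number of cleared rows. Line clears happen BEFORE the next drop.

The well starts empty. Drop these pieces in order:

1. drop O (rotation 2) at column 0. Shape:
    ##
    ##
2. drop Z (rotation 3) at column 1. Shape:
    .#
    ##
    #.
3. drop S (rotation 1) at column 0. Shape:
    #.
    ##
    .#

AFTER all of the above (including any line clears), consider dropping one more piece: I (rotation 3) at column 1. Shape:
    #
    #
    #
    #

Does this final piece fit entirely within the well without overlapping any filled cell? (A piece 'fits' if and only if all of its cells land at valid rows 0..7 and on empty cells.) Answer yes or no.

Drop 1: O rot2 at col 0 lands with bottom-row=0; cleared 0 line(s) (total 0); column heights now [2 2 0 0 0], max=2
Drop 2: Z rot3 at col 1 lands with bottom-row=2; cleared 0 line(s) (total 0); column heights now [2 4 5 0 0], max=5
Drop 3: S rot1 at col 0 lands with bottom-row=4; cleared 0 line(s) (total 0); column heights now [7 6 5 0 0], max=7
Test piece I rot3 at col 1 (width 1): heights before test = [7 6 5 0 0]; fits = False

Answer: no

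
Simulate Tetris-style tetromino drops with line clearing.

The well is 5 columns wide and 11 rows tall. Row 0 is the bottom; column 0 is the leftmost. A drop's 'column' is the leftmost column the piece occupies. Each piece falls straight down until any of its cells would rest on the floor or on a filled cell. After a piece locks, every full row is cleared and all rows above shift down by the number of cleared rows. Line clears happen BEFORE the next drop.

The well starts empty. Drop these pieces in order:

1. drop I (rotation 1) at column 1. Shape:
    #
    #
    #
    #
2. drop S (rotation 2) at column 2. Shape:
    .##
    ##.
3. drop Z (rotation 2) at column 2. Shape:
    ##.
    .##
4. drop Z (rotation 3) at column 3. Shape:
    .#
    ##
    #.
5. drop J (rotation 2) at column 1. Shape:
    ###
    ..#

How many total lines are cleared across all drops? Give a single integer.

Answer: 0

Derivation:
Drop 1: I rot1 at col 1 lands with bottom-row=0; cleared 0 line(s) (total 0); column heights now [0 4 0 0 0], max=4
Drop 2: S rot2 at col 2 lands with bottom-row=0; cleared 0 line(s) (total 0); column heights now [0 4 1 2 2], max=4
Drop 3: Z rot2 at col 2 lands with bottom-row=2; cleared 0 line(s) (total 0); column heights now [0 4 4 4 3], max=4
Drop 4: Z rot3 at col 3 lands with bottom-row=4; cleared 0 line(s) (total 0); column heights now [0 4 4 6 7], max=7
Drop 5: J rot2 at col 1 lands with bottom-row=6; cleared 0 line(s) (total 0); column heights now [0 8 8 8 7], max=8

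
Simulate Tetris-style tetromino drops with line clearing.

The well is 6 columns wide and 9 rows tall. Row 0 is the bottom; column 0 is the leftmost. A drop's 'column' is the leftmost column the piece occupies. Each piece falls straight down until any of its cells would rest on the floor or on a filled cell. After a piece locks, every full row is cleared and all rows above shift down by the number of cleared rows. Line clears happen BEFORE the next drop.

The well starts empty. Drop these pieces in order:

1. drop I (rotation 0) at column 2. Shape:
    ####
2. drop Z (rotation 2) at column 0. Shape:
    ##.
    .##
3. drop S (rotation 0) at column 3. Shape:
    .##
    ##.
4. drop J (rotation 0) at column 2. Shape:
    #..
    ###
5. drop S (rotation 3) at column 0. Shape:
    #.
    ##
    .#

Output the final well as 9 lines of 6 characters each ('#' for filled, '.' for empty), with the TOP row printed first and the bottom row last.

Drop 1: I rot0 at col 2 lands with bottom-row=0; cleared 0 line(s) (total 0); column heights now [0 0 1 1 1 1], max=1
Drop 2: Z rot2 at col 0 lands with bottom-row=1; cleared 0 line(s) (total 0); column heights now [3 3 2 1 1 1], max=3
Drop 3: S rot0 at col 3 lands with bottom-row=1; cleared 0 line(s) (total 0); column heights now [3 3 2 2 3 3], max=3
Drop 4: J rot0 at col 2 lands with bottom-row=3; cleared 0 line(s) (total 0); column heights now [3 3 5 4 4 3], max=5
Drop 5: S rot3 at col 0 lands with bottom-row=3; cleared 0 line(s) (total 0); column heights now [6 5 5 4 4 3], max=6

Answer: ......
......
......
#.....
###...
.####.
##..##
.####.
..####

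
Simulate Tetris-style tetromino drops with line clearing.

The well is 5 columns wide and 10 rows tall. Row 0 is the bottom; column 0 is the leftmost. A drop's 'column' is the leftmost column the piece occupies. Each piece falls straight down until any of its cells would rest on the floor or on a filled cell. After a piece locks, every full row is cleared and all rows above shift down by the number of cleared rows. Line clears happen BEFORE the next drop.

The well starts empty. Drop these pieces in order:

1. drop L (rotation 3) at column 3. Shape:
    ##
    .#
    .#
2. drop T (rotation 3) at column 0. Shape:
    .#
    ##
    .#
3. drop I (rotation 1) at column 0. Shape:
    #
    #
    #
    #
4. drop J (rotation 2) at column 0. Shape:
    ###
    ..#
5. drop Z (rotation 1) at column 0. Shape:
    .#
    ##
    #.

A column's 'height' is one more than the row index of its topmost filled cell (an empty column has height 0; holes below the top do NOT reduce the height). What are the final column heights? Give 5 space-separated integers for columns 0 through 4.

Answer: 9 10 7 3 3

Derivation:
Drop 1: L rot3 at col 3 lands with bottom-row=0; cleared 0 line(s) (total 0); column heights now [0 0 0 3 3], max=3
Drop 2: T rot3 at col 0 lands with bottom-row=0; cleared 0 line(s) (total 0); column heights now [2 3 0 3 3], max=3
Drop 3: I rot1 at col 0 lands with bottom-row=2; cleared 0 line(s) (total 0); column heights now [6 3 0 3 3], max=6
Drop 4: J rot2 at col 0 lands with bottom-row=5; cleared 0 line(s) (total 0); column heights now [7 7 7 3 3], max=7
Drop 5: Z rot1 at col 0 lands with bottom-row=7; cleared 0 line(s) (total 0); column heights now [9 10 7 3 3], max=10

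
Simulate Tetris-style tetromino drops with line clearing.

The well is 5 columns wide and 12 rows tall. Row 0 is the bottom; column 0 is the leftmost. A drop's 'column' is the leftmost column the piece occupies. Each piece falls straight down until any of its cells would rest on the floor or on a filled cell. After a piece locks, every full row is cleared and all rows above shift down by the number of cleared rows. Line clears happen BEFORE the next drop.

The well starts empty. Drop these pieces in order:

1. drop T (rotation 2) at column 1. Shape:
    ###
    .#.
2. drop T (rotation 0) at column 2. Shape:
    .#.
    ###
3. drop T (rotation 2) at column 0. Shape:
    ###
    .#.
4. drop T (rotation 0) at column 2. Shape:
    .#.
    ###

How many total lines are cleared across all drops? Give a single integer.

Answer: 0

Derivation:
Drop 1: T rot2 at col 1 lands with bottom-row=0; cleared 0 line(s) (total 0); column heights now [0 2 2 2 0], max=2
Drop 2: T rot0 at col 2 lands with bottom-row=2; cleared 0 line(s) (total 0); column heights now [0 2 3 4 3], max=4
Drop 3: T rot2 at col 0 lands with bottom-row=2; cleared 0 line(s) (total 0); column heights now [4 4 4 4 3], max=4
Drop 4: T rot0 at col 2 lands with bottom-row=4; cleared 0 line(s) (total 0); column heights now [4 4 5 6 5], max=6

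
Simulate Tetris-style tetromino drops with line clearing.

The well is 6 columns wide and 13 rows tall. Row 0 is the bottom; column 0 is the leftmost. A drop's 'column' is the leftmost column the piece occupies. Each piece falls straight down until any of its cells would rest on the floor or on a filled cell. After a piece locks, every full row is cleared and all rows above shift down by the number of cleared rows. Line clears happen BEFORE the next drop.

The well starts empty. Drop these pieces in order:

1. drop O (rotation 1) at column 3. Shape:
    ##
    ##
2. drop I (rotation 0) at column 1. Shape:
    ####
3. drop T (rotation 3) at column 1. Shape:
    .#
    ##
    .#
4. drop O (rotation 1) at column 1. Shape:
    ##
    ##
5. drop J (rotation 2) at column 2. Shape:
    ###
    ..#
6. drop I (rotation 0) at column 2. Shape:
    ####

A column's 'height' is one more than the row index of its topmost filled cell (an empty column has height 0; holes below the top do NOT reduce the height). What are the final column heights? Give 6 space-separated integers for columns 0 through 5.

Answer: 0 8 10 10 10 10

Derivation:
Drop 1: O rot1 at col 3 lands with bottom-row=0; cleared 0 line(s) (total 0); column heights now [0 0 0 2 2 0], max=2
Drop 2: I rot0 at col 1 lands with bottom-row=2; cleared 0 line(s) (total 0); column heights now [0 3 3 3 3 0], max=3
Drop 3: T rot3 at col 1 lands with bottom-row=3; cleared 0 line(s) (total 0); column heights now [0 5 6 3 3 0], max=6
Drop 4: O rot1 at col 1 lands with bottom-row=6; cleared 0 line(s) (total 0); column heights now [0 8 8 3 3 0], max=8
Drop 5: J rot2 at col 2 lands with bottom-row=7; cleared 0 line(s) (total 0); column heights now [0 8 9 9 9 0], max=9
Drop 6: I rot0 at col 2 lands with bottom-row=9; cleared 0 line(s) (total 0); column heights now [0 8 10 10 10 10], max=10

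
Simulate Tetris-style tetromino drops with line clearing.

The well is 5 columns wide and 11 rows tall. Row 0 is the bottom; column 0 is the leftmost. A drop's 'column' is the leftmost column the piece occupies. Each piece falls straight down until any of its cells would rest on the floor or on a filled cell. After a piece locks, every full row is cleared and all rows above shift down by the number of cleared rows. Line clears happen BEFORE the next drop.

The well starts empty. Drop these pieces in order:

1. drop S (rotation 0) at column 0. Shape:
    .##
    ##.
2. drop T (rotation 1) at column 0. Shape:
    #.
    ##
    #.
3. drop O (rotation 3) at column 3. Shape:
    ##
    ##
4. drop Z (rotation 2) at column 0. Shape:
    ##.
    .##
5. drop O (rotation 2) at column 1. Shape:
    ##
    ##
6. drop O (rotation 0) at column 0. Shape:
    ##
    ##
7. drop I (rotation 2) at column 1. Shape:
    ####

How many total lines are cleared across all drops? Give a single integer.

Answer: 1

Derivation:
Drop 1: S rot0 at col 0 lands with bottom-row=0; cleared 0 line(s) (total 0); column heights now [1 2 2 0 0], max=2
Drop 2: T rot1 at col 0 lands with bottom-row=1; cleared 0 line(s) (total 0); column heights now [4 3 2 0 0], max=4
Drop 3: O rot3 at col 3 lands with bottom-row=0; cleared 1 line(s) (total 1); column heights now [3 2 0 1 1], max=3
Drop 4: Z rot2 at col 0 lands with bottom-row=2; cleared 0 line(s) (total 1); column heights now [4 4 3 1 1], max=4
Drop 5: O rot2 at col 1 lands with bottom-row=4; cleared 0 line(s) (total 1); column heights now [4 6 6 1 1], max=6
Drop 6: O rot0 at col 0 lands with bottom-row=6; cleared 0 line(s) (total 1); column heights now [8 8 6 1 1], max=8
Drop 7: I rot2 at col 1 lands with bottom-row=8; cleared 0 line(s) (total 1); column heights now [8 9 9 9 9], max=9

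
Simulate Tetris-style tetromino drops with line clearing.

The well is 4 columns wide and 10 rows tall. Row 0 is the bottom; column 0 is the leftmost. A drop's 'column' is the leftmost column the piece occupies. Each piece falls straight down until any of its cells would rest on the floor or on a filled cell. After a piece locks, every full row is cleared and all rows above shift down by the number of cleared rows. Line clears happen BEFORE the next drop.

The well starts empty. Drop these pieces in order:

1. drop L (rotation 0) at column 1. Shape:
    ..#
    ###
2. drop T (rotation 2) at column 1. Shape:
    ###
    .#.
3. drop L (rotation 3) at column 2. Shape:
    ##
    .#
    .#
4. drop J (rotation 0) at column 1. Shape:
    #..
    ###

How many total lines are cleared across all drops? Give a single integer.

Drop 1: L rot0 at col 1 lands with bottom-row=0; cleared 0 line(s) (total 0); column heights now [0 1 1 2], max=2
Drop 2: T rot2 at col 1 lands with bottom-row=1; cleared 0 line(s) (total 0); column heights now [0 3 3 3], max=3
Drop 3: L rot3 at col 2 lands with bottom-row=3; cleared 0 line(s) (total 0); column heights now [0 3 6 6], max=6
Drop 4: J rot0 at col 1 lands with bottom-row=6; cleared 0 line(s) (total 0); column heights now [0 8 7 7], max=8

Answer: 0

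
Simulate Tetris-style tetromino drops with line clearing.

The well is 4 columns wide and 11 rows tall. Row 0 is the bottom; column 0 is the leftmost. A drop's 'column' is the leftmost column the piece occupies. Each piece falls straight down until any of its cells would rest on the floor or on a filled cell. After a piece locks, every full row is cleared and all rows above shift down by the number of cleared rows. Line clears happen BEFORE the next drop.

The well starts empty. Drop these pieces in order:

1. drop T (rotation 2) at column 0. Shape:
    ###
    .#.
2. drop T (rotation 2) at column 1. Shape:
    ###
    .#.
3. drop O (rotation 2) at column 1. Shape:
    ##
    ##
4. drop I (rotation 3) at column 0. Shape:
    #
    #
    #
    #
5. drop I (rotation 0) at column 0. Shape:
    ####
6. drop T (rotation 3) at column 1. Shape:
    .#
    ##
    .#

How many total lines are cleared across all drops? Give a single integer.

Drop 1: T rot2 at col 0 lands with bottom-row=0; cleared 0 line(s) (total 0); column heights now [2 2 2 0], max=2
Drop 2: T rot2 at col 1 lands with bottom-row=2; cleared 0 line(s) (total 0); column heights now [2 4 4 4], max=4
Drop 3: O rot2 at col 1 lands with bottom-row=4; cleared 0 line(s) (total 0); column heights now [2 6 6 4], max=6
Drop 4: I rot3 at col 0 lands with bottom-row=2; cleared 1 line(s) (total 1); column heights now [5 5 5 0], max=5
Drop 5: I rot0 at col 0 lands with bottom-row=5; cleared 1 line(s) (total 2); column heights now [5 5 5 0], max=5
Drop 6: T rot3 at col 1 lands with bottom-row=5; cleared 0 line(s) (total 2); column heights now [5 7 8 0], max=8

Answer: 2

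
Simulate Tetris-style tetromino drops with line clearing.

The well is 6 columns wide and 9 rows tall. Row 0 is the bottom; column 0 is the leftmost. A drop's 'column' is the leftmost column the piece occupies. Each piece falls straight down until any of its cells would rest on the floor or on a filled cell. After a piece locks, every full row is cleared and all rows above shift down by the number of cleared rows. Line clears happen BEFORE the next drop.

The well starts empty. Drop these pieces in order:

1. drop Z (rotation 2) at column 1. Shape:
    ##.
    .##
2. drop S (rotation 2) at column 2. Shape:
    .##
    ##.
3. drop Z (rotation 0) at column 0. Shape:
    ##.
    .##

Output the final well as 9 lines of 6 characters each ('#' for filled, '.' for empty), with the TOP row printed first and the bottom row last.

Drop 1: Z rot2 at col 1 lands with bottom-row=0; cleared 0 line(s) (total 0); column heights now [0 2 2 1 0 0], max=2
Drop 2: S rot2 at col 2 lands with bottom-row=2; cleared 0 line(s) (total 0); column heights now [0 2 3 4 4 0], max=4
Drop 3: Z rot0 at col 0 lands with bottom-row=3; cleared 0 line(s) (total 0); column heights now [5 5 4 4 4 0], max=5

Answer: ......
......
......
......
##....
.####.
..##..
.##...
..##..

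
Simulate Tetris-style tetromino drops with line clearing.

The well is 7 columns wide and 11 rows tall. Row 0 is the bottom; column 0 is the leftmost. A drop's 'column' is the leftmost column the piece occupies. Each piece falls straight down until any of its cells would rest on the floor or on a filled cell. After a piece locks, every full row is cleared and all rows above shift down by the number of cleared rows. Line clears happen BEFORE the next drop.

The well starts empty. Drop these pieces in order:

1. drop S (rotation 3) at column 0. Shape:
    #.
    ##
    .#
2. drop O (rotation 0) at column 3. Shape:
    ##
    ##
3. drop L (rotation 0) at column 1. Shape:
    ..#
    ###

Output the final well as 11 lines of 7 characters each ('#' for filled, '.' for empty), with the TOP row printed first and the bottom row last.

Answer: .......
.......
.......
.......
.......
.......
.......
...#...
####...
##.##..
.#.##..

Derivation:
Drop 1: S rot3 at col 0 lands with bottom-row=0; cleared 0 line(s) (total 0); column heights now [3 2 0 0 0 0 0], max=3
Drop 2: O rot0 at col 3 lands with bottom-row=0; cleared 0 line(s) (total 0); column heights now [3 2 0 2 2 0 0], max=3
Drop 3: L rot0 at col 1 lands with bottom-row=2; cleared 0 line(s) (total 0); column heights now [3 3 3 4 2 0 0], max=4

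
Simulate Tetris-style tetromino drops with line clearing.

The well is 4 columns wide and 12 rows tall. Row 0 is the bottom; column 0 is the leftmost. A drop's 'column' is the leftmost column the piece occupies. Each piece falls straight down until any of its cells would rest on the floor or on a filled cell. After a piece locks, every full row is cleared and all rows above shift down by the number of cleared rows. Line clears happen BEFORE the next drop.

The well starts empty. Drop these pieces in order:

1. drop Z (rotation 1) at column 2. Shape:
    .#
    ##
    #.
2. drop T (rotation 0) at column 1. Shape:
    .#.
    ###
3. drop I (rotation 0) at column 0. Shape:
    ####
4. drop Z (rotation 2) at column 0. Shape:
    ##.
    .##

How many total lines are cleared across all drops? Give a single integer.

Answer: 1

Derivation:
Drop 1: Z rot1 at col 2 lands with bottom-row=0; cleared 0 line(s) (total 0); column heights now [0 0 2 3], max=3
Drop 2: T rot0 at col 1 lands with bottom-row=3; cleared 0 line(s) (total 0); column heights now [0 4 5 4], max=5
Drop 3: I rot0 at col 0 lands with bottom-row=5; cleared 1 line(s) (total 1); column heights now [0 4 5 4], max=5
Drop 4: Z rot2 at col 0 lands with bottom-row=5; cleared 0 line(s) (total 1); column heights now [7 7 6 4], max=7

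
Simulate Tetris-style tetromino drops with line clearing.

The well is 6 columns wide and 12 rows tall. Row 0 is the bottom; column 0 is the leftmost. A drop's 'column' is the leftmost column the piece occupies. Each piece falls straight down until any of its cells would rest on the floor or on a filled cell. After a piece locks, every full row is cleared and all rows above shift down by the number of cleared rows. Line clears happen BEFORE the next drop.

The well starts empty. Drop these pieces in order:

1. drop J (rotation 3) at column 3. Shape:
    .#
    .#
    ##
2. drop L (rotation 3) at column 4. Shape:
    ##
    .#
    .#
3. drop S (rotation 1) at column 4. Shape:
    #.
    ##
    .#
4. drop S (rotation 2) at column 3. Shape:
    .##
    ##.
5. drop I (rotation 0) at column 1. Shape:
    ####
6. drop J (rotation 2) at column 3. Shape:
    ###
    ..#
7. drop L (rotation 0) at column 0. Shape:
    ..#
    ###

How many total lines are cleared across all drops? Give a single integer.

Drop 1: J rot3 at col 3 lands with bottom-row=0; cleared 0 line(s) (total 0); column heights now [0 0 0 1 3 0], max=3
Drop 2: L rot3 at col 4 lands with bottom-row=1; cleared 0 line(s) (total 0); column heights now [0 0 0 1 4 4], max=4
Drop 3: S rot1 at col 4 lands with bottom-row=4; cleared 0 line(s) (total 0); column heights now [0 0 0 1 7 6], max=7
Drop 4: S rot2 at col 3 lands with bottom-row=7; cleared 0 line(s) (total 0); column heights now [0 0 0 8 9 9], max=9
Drop 5: I rot0 at col 1 lands with bottom-row=9; cleared 0 line(s) (total 0); column heights now [0 10 10 10 10 9], max=10
Drop 6: J rot2 at col 3 lands with bottom-row=9; cleared 0 line(s) (total 0); column heights now [0 10 10 11 11 11], max=11
Drop 7: L rot0 at col 0 lands with bottom-row=10; cleared 1 line(s) (total 1); column heights now [0 10 11 10 10 10], max=11

Answer: 1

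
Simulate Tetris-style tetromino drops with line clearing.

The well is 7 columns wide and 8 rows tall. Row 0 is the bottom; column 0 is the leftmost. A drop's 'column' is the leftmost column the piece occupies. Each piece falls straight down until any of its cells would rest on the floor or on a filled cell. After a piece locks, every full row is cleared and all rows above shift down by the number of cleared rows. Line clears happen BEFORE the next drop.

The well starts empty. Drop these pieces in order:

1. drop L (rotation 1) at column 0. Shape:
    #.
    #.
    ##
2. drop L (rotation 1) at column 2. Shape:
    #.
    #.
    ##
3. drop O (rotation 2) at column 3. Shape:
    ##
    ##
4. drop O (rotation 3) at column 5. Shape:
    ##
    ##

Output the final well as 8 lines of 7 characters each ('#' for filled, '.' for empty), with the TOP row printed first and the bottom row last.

Drop 1: L rot1 at col 0 lands with bottom-row=0; cleared 0 line(s) (total 0); column heights now [3 1 0 0 0 0 0], max=3
Drop 2: L rot1 at col 2 lands with bottom-row=0; cleared 0 line(s) (total 0); column heights now [3 1 3 1 0 0 0], max=3
Drop 3: O rot2 at col 3 lands with bottom-row=1; cleared 0 line(s) (total 0); column heights now [3 1 3 3 3 0 0], max=3
Drop 4: O rot3 at col 5 lands with bottom-row=0; cleared 0 line(s) (total 0); column heights now [3 1 3 3 3 2 2], max=3

Answer: .......
.......
.......
.......
.......
#.###..
#.#####
####.##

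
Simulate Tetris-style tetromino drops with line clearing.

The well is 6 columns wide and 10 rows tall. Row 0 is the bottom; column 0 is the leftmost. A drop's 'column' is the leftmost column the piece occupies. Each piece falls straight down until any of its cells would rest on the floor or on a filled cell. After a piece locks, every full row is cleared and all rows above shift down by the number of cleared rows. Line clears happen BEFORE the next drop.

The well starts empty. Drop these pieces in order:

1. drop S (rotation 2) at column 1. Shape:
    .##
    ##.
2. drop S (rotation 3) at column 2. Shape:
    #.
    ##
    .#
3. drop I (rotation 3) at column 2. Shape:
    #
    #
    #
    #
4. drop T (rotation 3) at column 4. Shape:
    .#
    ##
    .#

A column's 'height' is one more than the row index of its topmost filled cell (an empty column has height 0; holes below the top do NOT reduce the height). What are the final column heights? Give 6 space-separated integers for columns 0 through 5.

Drop 1: S rot2 at col 1 lands with bottom-row=0; cleared 0 line(s) (total 0); column heights now [0 1 2 2 0 0], max=2
Drop 2: S rot3 at col 2 lands with bottom-row=2; cleared 0 line(s) (total 0); column heights now [0 1 5 4 0 0], max=5
Drop 3: I rot3 at col 2 lands with bottom-row=5; cleared 0 line(s) (total 0); column heights now [0 1 9 4 0 0], max=9
Drop 4: T rot3 at col 4 lands with bottom-row=0; cleared 0 line(s) (total 0); column heights now [0 1 9 4 2 3], max=9

Answer: 0 1 9 4 2 3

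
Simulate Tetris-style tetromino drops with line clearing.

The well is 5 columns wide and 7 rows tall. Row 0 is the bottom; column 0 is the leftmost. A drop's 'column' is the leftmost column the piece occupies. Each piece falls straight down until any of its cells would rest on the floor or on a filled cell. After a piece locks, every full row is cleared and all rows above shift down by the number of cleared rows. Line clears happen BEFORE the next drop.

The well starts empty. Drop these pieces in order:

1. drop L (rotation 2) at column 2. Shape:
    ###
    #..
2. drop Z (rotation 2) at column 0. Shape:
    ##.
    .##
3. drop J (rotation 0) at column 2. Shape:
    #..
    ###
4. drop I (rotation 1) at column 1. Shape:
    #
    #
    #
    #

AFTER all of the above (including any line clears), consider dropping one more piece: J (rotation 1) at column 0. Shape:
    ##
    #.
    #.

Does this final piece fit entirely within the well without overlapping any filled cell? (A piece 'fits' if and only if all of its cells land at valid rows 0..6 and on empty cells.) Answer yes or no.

Drop 1: L rot2 at col 2 lands with bottom-row=0; cleared 0 line(s) (total 0); column heights now [0 0 2 2 2], max=2
Drop 2: Z rot2 at col 0 lands with bottom-row=2; cleared 0 line(s) (total 0); column heights now [4 4 3 2 2], max=4
Drop 3: J rot0 at col 2 lands with bottom-row=3; cleared 1 line(s) (total 1); column heights now [0 3 4 2 2], max=4
Drop 4: I rot1 at col 1 lands with bottom-row=3; cleared 0 line(s) (total 1); column heights now [0 7 4 2 2], max=7
Test piece J rot1 at col 0 (width 2): heights before test = [0 7 4 2 2]; fits = False

Answer: no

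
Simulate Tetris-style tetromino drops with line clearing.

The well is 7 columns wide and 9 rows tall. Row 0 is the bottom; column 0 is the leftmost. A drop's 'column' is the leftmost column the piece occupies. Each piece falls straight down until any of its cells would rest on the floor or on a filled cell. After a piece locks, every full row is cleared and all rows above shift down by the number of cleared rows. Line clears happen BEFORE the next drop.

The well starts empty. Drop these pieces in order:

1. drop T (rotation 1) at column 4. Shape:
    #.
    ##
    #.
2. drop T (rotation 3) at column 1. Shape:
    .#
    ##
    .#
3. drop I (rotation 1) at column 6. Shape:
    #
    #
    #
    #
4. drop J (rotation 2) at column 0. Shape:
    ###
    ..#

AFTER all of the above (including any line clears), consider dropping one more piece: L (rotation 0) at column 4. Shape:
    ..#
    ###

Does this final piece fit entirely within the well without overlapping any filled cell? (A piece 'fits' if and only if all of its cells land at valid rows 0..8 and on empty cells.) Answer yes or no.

Drop 1: T rot1 at col 4 lands with bottom-row=0; cleared 0 line(s) (total 0); column heights now [0 0 0 0 3 2 0], max=3
Drop 2: T rot3 at col 1 lands with bottom-row=0; cleared 0 line(s) (total 0); column heights now [0 2 3 0 3 2 0], max=3
Drop 3: I rot1 at col 6 lands with bottom-row=0; cleared 0 line(s) (total 0); column heights now [0 2 3 0 3 2 4], max=4
Drop 4: J rot2 at col 0 lands with bottom-row=3; cleared 0 line(s) (total 0); column heights now [5 5 5 0 3 2 4], max=5
Test piece L rot0 at col 4 (width 3): heights before test = [5 5 5 0 3 2 4]; fits = True

Answer: yes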